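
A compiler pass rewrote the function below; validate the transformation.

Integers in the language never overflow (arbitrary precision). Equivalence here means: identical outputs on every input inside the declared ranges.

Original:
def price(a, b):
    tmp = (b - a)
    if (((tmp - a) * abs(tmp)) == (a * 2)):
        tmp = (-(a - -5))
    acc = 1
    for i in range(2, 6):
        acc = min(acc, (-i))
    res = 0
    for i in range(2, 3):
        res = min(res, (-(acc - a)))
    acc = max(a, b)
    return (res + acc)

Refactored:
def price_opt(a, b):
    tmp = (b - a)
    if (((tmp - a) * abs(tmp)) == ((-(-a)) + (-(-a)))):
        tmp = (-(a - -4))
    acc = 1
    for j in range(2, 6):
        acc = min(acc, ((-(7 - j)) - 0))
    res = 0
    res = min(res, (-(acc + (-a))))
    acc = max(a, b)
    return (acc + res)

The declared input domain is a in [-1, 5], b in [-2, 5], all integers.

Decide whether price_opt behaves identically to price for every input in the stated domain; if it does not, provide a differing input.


Equivalent. The suspicious edit (`-5` became `-4`) never changes the result for any input inside the declared domain.
An exhaustive pass over the 56 declared inputs shows identical outputs.
One worked example (a=0, b=-2) — price: tmp = -2; (((tmp - a) * abs(tmp)) == (a * 2)) -> false; acc = 1; [i=2]; acc = -2; [i=3]; acc = -3; [i=4]; acc = -4; [i=5]; acc = -5; res = 0; [i=2]; res = 0; acc = 0; return 0; price_opt: tmp = -2; (((tmp - a) * abs(tmp)) == ((-(-a)) + (-(-a)))) -> false; acc = 1; [j=2]; acc = -5; [j=3]; acc = -5; [j=4]; acc = -5; [j=5]; acc = -5; res = 0; res = 0; acc = 0; return 0; agreement on 0.
verdict: equivalent


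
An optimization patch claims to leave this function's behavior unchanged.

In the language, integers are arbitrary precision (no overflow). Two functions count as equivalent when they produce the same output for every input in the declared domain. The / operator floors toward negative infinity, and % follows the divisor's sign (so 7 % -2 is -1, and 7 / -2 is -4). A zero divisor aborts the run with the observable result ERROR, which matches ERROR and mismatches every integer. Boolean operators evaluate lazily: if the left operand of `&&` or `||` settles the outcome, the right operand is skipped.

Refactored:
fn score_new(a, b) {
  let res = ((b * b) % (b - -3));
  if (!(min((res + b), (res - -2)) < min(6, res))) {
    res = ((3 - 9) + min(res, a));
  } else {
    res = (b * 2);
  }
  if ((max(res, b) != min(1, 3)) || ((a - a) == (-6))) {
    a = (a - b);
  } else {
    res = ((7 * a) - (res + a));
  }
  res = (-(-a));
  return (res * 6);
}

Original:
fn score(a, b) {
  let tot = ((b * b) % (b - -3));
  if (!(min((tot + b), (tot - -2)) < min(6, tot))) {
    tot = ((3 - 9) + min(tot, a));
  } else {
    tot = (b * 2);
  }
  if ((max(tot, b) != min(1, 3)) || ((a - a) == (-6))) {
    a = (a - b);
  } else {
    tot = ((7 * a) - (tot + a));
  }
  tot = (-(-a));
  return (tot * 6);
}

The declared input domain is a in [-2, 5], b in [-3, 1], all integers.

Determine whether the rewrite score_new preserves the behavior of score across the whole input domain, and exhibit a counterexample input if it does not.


This is a faithful refactor — local variable names differ, but the computed results match everywhere.
Spot check at a=2, b=1 — score: tot = 1; (!(min((tot + b), (tot - -2)) < min(6, tot))) -> true; tot = -5; ((max(tot, b) != min(1, 3)) || ((a - a) == (-6))) -> false; tot = 17; tot = 2; return 12. score_new: res = 1; (!(min((res + b), (res - -2)) < min(6, res))) -> true; res = -5; ((max(res, b) != min(1, 3)) || ((a - a) == (-6))) -> false; res = 17; res = 2; return 12. Both give 12.
Sweeping the whole domain (40 inputs) finds no disagreement.
verdict: equivalent


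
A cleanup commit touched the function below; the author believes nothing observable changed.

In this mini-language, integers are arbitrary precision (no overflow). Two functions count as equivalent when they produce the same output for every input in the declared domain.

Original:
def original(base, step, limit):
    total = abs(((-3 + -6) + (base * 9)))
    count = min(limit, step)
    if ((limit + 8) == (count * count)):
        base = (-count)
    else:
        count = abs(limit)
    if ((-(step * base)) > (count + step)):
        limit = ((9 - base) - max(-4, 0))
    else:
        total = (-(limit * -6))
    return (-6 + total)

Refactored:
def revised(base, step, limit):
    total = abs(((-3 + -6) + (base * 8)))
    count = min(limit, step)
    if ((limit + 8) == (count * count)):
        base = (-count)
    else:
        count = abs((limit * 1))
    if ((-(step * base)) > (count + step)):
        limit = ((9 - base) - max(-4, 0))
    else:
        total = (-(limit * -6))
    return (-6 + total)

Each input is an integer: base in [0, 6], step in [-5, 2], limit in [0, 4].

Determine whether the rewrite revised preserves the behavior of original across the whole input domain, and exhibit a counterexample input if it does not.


Input base=1, step=-5, limit=0: -6 from original versus -5 from revised.
verdict: not equivalent; witness: base=1, step=-5, limit=0


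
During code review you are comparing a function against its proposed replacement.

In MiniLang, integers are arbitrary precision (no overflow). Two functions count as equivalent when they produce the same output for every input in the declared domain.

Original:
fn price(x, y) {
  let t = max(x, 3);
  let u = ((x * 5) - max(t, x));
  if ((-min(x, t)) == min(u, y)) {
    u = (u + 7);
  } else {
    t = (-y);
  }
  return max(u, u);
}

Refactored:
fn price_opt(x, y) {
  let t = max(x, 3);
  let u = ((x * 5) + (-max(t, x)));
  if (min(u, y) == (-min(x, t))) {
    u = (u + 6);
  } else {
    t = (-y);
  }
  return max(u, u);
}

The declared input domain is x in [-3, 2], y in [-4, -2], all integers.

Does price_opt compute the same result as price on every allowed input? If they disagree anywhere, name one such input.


On input x=2, y=-2, price returns 14 while price_opt returns 13.
verdict: not equivalent; witness: x=2, y=-2


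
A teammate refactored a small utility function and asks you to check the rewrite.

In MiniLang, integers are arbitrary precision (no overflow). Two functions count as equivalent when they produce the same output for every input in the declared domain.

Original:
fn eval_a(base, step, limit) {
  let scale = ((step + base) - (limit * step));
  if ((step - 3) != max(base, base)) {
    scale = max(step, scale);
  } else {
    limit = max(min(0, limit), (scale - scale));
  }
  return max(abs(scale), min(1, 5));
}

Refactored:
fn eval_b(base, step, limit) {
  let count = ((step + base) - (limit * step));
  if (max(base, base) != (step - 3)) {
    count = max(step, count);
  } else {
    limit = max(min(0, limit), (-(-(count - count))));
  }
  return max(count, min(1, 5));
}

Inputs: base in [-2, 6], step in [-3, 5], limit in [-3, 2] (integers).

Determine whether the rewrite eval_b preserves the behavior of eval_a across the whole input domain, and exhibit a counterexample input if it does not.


Evaluate both at base=-2, step=-3, limit=-3.
eval_a: scale=-14, then ((step - 3) != max(base, base)) is true, then scale=-3, then returns 3
eval_b: count=-14, then (max(base, base) != (step - 3)) is true, then count=-3, then returns 1
3 vs 1 — the two versions disagree here.
verdict: not equivalent; witness: base=-2, step=-3, limit=-3


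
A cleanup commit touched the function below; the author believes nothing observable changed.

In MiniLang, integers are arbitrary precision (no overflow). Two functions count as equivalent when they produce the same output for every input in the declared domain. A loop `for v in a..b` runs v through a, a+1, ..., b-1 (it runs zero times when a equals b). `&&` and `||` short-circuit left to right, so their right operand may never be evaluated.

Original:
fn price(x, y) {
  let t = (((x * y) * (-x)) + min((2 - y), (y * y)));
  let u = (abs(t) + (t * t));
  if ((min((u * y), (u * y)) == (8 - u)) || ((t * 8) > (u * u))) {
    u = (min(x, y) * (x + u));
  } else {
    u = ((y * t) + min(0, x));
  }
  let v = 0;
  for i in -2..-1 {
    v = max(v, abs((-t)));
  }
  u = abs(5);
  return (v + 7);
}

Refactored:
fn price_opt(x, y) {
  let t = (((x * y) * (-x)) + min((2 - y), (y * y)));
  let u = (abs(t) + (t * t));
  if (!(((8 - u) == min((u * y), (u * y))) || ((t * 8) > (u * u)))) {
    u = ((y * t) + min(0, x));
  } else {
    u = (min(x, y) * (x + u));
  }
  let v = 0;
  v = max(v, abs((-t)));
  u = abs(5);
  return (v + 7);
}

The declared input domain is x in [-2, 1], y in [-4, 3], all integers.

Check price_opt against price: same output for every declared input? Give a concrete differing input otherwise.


Reading the diff, among the changes: local variable names differ, and boolean connective usage differs, and loop structure differs, and statement counts differ.
Tracing x=0, y=1: price: t=1, then u=2, then ((min((u * y), (u * y)) == (8 - u)) || ((t * 8) > (u * u))) is true, then u=0, then v=0, then (i=-2), then v=1, then u=5, then returns 8 | price_opt: t=1, then u=2, then (!(((8 - u) == min((u * y), (u * y))) || ((t * 8) > (u * u)))) is false, then u=0, then v=0, then v=1, then u=5, then returns 8 — matching result 8.
Every one of the 32 inputs gives matching results.
verdict: equivalent


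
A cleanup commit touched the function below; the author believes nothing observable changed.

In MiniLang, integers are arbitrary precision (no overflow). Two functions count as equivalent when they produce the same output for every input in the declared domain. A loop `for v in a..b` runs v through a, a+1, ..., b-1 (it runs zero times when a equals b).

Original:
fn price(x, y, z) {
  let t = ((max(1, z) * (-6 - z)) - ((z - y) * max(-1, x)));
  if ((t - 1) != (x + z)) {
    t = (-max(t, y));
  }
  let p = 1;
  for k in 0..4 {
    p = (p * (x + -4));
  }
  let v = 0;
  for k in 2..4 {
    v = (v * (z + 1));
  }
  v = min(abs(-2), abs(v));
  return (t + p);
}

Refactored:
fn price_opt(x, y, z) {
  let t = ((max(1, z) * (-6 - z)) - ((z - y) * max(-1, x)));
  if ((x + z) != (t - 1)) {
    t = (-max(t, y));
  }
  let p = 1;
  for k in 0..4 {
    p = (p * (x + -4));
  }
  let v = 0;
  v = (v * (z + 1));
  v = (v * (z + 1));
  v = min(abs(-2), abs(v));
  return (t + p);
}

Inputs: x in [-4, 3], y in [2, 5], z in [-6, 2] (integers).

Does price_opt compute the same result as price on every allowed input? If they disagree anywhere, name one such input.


Behavior is preserved: although loop structure differs, arithmetic usage differs, constant usage differs, the outputs never diverge.
Tracing x=0, y=5, z=1: price: t = -7; ((t - 1) != (x + z)) -> true; t = -5; p = 1; [k=0]; p = -4; [k=1]; p = 16; [k=2]; p = -64; [k=3]; p = 256; v = 0; [k=2]; v = 0; [k=3]; v = 0; v = 0; return 251 | price_opt: t = -7; ((x + z) != (t - 1)) -> true; t = -5; p = 1; [k=0]; p = -4; [k=1]; p = 16; [k=2]; p = -64; [k=3]; p = 256; v = 0; v = 0; v = 0; v = 0; return 251 — matching result 251.
Checked all 288 inputs in the declared domain: the outputs agree on every one.
verdict: equivalent


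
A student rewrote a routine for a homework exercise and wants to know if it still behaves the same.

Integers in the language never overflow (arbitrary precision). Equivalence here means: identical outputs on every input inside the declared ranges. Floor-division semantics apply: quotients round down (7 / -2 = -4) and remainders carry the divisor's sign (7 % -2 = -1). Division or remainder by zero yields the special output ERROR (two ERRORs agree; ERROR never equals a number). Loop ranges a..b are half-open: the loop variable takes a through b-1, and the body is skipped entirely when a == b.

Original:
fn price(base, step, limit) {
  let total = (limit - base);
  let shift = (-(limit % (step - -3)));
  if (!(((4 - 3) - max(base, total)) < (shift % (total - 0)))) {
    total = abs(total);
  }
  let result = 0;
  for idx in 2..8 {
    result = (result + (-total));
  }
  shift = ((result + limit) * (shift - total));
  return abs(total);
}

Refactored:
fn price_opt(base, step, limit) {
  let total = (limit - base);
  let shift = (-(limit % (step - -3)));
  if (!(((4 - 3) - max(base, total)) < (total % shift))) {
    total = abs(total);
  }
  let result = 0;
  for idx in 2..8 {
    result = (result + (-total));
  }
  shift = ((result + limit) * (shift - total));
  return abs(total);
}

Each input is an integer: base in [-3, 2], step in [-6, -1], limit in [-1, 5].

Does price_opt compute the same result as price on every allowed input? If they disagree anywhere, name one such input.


Evaluate both at base=-3, step=-6, limit=0.
price: total becomes 3; next shift becomes 0; next (!(((4 - 3) - max(base, total)) < (shift % (total - 0)))) evaluates to false; next result becomes 0; next at idx=2:; next result becomes -3; next at idx=3:; next result becomes -6; next at idx=4:; next result becomes -9; next at idx=5:; next result becomes -12; next at idx=6:; next result becomes -15; next at idx=7:; next result becomes -18; next shift becomes 54; next final value 3
price_opt: total becomes 3; next shift becomes 0; next hits division by zero so the output is ERROR
3 against ERROR: the behavior changed.
verdict: not equivalent; witness: base=-3, step=-6, limit=0


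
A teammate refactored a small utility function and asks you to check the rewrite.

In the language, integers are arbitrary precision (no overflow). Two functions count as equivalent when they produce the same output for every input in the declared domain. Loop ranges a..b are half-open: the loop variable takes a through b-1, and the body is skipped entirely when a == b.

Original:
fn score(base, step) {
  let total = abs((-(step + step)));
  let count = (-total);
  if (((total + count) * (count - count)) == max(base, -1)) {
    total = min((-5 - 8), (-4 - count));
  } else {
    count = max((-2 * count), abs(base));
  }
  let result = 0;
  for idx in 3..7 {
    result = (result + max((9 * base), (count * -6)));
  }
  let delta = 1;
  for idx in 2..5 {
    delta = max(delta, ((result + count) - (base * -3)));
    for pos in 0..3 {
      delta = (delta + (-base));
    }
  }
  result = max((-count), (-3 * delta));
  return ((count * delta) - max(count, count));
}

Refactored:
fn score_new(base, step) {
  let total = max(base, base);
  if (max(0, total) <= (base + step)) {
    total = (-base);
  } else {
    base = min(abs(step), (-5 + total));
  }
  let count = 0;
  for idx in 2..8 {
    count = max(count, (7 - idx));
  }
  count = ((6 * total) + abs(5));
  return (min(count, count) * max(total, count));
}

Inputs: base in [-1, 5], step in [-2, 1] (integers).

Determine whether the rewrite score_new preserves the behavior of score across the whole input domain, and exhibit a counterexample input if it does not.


At base=-1, step=-2: score gives 72, score_new gives 1.
verdict: not equivalent; witness: base=-1, step=-2


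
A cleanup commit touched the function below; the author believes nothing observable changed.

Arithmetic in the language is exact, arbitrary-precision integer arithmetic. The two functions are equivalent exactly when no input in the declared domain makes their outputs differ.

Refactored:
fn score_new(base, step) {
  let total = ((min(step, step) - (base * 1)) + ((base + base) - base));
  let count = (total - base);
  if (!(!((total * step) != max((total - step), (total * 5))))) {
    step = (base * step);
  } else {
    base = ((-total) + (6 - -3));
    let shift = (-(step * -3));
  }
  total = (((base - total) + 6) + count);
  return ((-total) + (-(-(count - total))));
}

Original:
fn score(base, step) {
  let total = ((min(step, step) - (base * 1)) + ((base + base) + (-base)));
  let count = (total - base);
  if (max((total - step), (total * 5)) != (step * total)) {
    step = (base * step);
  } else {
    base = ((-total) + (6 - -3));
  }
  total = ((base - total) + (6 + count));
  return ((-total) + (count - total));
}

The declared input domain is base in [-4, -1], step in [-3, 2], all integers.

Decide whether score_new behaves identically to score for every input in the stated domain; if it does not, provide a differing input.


Comparing the listings, the differences include: constant usage differs, statement counts differ, local variable names differ, boolean connective usage differs, arithmetic usage differs.
As a probe, take base=-3, step=1: score runs total becomes 1; next count becomes 4; next (max((total - step), (total * 5)) != (step * total)) evaluates to true; next step becomes -3; next total becomes 6; next final value -8; score_new runs total becomes 1; next count becomes 4; next (!(!((total * step) != max((total - step), (total * 5))))) evaluates to true; next step becomes -3; next total becomes 6; next final value -8; both end at -8.
Every one of the 24 inputs gives matching results.
verdict: equivalent


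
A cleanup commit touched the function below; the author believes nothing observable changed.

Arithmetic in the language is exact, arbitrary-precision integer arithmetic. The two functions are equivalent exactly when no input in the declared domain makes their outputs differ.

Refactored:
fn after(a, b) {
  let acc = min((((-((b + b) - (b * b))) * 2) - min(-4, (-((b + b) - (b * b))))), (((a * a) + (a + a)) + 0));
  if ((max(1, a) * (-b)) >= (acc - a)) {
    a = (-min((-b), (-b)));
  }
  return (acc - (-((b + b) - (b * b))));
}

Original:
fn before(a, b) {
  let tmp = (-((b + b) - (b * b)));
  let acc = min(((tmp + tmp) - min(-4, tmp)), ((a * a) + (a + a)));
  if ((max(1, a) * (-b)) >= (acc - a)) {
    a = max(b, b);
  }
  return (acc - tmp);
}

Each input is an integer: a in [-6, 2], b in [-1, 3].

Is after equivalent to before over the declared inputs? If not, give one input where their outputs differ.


Behavior is preserved: although constant usage differs, arithmetic usage differs, local variable names differ, statement counts differ, min/max/abs usage differs, the outputs never diverge.
One worked example (a=-1, b=0) — before: tmp=0, then acc=-1, then ((max(1, a) * (-b)) >= (acc - a)) is true, then a=0, then returns -1; after: acc=-1, then ((max(1, a) * (-b)) >= (acc - a)) is true, then a=0, then returns -1; agreement on -1.
Checked all 45 inputs in the declared domain: the outputs agree on every one.
verdict: equivalent


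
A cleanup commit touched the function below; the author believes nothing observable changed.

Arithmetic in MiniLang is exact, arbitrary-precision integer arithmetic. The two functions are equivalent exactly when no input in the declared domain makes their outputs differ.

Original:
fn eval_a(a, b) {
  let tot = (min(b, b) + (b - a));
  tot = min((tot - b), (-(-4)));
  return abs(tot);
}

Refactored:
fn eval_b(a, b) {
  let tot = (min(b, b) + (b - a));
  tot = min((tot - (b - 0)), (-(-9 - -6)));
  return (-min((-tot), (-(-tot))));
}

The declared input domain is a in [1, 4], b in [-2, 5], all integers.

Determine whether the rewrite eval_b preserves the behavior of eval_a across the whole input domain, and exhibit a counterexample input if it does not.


There is a counterexample at a=1, b=5: 4 on one side, 3 on the other.
eval_a: tot becomes 9; next tot becomes 4; next final value 4
eval_b: tot becomes 9; next tot becomes 3; next final value 3
verdict: not equivalent; witness: a=1, b=5


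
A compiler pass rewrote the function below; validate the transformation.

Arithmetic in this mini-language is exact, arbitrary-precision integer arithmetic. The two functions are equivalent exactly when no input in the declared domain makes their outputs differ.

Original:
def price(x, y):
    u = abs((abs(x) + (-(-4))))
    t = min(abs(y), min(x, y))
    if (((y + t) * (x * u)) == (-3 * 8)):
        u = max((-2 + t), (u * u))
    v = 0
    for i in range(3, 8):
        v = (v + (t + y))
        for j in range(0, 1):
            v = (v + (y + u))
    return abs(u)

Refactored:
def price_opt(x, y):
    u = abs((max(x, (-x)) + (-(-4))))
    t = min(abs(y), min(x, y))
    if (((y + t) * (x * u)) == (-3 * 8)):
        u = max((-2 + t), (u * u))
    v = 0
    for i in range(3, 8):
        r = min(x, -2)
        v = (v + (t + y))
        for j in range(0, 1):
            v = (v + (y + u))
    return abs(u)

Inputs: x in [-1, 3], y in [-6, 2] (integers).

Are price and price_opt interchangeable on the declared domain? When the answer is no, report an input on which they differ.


This is a faithful refactor — statement counts differ; constant usage differs; min/max/abs usage differs; local variable names differ, but the computed results match everywhere.
One worked example (x=3, y=0) — price: u becomes 7; next t becomes 0; next (((y + t) * (x * u)) == (-3 * 8)) evaluates to false; next v becomes 0; next at i=3:; next v becomes 0; next at j=0:; next v becomes 7; next at i=4:; next v becomes 7; next at j=0:; next v becomes 14; next at i=5:; next v becomes 14; next at j=0:; next v becomes 21; next at i=6:; next v becomes 21; next at j=0:; next v becomes 28; next at i=7:; next v becomes 28; next at j=0:; next v becomes 35; next final value 7; price_opt: u becomes 7; next t becomes 0; next (((y + t) * (x * u)) == (-3 * 8)) evaluates to false; next v becomes 0; next at i=3:; next r becomes -2; next v becomes 0; next at j=0:; next v becomes 7; next at i=4:; next r becomes -2; next v becomes 7; next at j=0:; next v becomes 14; next at i=5:; next r becomes -2; next v becomes 14; next at j=0:; next v becomes 21; next at i=6:; next r becomes -2; next v becomes 21; next at j=0:; next v becomes 28; next at i=7:; next r becomes -2; next v becomes 28; next at j=0:; next v becomes 35; next final value 7; agreement on 7.
Across all 45 domain points the two functions coincide.
verdict: equivalent


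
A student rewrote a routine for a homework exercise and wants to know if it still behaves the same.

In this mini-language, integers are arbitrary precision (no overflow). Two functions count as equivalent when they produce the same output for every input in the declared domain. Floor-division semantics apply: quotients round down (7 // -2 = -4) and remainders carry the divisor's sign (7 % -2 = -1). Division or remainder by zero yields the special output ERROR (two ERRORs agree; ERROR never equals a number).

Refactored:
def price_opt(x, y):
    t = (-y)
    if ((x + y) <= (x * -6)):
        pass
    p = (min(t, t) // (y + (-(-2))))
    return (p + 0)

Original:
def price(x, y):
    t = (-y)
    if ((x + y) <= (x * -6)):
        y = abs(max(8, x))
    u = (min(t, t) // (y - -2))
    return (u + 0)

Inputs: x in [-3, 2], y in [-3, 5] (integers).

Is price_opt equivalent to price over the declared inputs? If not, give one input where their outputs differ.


Not equivalent: x=-3, y=-3 separates them (0 vs -3).
price: t=3, then ((x + y) <= (x * -6)) is true, then y=8, then u=0, then returns 0
price_opt: t=3, then ((x + y) <= (x * -6)) is true, then p=-3, then returns -3
verdict: not equivalent; witness: x=-3, y=-3


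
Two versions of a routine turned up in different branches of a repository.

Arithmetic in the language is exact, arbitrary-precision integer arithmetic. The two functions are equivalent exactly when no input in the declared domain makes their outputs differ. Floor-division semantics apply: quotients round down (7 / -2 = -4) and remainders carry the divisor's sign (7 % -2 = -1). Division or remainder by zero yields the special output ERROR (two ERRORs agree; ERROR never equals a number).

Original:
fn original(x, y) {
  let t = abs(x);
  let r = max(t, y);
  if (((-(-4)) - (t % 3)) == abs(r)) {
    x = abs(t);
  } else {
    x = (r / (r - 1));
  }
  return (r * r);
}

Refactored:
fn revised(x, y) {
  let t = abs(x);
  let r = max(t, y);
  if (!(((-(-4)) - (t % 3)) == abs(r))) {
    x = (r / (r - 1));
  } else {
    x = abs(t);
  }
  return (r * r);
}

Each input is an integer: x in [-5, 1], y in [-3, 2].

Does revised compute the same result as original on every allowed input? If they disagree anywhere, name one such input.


Differences: boolean connective usage differs — yet all 42 inputs agree.
verdict: equivalent


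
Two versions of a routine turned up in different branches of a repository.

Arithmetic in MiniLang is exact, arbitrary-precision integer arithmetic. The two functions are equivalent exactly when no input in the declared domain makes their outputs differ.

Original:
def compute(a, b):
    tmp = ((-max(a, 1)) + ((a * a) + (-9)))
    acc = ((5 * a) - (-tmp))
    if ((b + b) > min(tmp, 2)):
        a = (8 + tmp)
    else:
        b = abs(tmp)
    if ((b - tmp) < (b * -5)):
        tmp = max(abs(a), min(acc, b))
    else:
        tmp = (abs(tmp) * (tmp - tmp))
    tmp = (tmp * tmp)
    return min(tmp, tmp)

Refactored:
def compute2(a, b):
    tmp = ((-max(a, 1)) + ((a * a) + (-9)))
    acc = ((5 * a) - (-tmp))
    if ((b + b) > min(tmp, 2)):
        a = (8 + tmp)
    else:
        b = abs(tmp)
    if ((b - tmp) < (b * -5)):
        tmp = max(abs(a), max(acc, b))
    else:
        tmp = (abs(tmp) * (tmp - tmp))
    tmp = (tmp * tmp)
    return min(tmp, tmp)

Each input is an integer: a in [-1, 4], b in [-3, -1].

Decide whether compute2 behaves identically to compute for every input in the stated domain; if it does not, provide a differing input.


On input a=2, b=-3, compute returns 1 while compute2 returns 9.
verdict: not equivalent; witness: a=2, b=-3


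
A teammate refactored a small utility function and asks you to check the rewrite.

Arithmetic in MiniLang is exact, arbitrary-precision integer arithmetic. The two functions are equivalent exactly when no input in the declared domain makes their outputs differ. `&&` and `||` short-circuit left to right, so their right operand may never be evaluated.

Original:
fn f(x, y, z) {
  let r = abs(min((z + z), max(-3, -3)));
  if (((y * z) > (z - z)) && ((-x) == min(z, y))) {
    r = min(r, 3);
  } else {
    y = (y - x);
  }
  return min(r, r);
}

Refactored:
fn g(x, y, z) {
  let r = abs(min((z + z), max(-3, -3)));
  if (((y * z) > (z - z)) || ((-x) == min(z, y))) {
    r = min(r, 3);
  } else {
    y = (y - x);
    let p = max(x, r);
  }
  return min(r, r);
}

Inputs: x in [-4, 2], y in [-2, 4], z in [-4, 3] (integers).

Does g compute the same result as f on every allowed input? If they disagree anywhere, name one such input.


Try x=-4, y=-2, z=-4.
f: r becomes 8; next (((y * z) > (z - z)) && ((-x) == min(z, y))) evaluates to false; next y becomes 2; next final value 8
g: r becomes 8; next (((y * z) > (z - z)) || ((-x) == min(z, y))) evaluates to true; next r becomes 3; next final value 3
8 against 3: the behavior changed.
verdict: not equivalent; witness: x=-4, y=-2, z=-4


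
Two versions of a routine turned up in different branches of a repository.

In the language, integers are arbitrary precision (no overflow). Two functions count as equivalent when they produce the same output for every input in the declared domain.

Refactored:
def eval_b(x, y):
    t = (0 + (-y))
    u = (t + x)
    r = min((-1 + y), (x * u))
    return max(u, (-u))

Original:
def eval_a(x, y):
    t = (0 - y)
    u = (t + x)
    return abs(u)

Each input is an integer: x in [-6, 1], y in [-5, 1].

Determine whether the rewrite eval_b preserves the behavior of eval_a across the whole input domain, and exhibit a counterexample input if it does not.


Although arithmetic usage differs, and min/max/abs usage differs, and constant usage differs, and statement counts differ, and local variable names differ, 56/56 inputs agree.
verdict: equivalent


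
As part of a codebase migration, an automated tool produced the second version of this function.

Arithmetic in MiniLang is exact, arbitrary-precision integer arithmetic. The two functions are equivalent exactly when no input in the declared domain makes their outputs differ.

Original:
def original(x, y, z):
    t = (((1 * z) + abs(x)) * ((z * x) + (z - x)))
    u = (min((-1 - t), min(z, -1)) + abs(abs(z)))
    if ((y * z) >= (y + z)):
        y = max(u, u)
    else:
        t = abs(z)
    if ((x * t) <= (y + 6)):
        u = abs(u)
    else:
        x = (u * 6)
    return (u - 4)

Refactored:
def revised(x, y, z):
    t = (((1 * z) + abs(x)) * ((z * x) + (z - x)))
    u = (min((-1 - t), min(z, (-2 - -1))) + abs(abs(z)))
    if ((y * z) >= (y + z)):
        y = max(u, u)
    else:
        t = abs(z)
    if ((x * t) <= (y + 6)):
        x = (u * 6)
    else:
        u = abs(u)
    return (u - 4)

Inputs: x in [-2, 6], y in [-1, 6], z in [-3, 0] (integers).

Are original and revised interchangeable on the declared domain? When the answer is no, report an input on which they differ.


There is a counterexample at x=-2, y=-1, z=-1: -1 on one side, -7 on the other.
original: t=3, then u=-3, then ((y * z) >= (y + z)) is true, then y=-3, then ((x * t) <= (y + 6)) is true, then u=3, then returns -1
revised: t=3, then u=-3, then ((y * z) >= (y + z)) is true, then y=-3, then ((x * t) <= (y + 6)) is true, then x=-18, then returns -7
verdict: not equivalent; witness: x=-2, y=-1, z=-1


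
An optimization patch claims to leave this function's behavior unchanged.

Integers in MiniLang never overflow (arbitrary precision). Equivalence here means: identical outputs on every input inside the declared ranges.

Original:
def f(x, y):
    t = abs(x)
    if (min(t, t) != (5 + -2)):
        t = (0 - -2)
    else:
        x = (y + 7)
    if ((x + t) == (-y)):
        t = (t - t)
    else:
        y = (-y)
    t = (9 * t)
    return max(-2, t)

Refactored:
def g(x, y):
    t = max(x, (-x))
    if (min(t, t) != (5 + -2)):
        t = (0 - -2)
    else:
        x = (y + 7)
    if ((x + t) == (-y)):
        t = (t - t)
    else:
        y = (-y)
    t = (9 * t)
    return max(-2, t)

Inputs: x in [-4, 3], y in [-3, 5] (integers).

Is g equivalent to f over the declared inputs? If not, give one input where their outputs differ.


Equivalent — the differences include min/max/abs usage differs, yet no declared input distinguishes the two.
Spot check at x=0, y=5 — f: t becomes 0; next (min(t, t) != (5 + -2)) evaluates to true; next t becomes 2; next ((x + t) == (-y)) evaluates to false; next y becomes -5; next t becomes 18; next final value 18. g: t becomes 0; next (min(t, t) != (5 + -2)) evaluates to true; next t becomes 2; next ((x + t) == (-y)) evaluates to false; next y becomes -5; next t becomes 18; next final value 18. Both give 18.
Checked all 72 inputs in the declared domain: the outputs agree on every one.
verdict: equivalent


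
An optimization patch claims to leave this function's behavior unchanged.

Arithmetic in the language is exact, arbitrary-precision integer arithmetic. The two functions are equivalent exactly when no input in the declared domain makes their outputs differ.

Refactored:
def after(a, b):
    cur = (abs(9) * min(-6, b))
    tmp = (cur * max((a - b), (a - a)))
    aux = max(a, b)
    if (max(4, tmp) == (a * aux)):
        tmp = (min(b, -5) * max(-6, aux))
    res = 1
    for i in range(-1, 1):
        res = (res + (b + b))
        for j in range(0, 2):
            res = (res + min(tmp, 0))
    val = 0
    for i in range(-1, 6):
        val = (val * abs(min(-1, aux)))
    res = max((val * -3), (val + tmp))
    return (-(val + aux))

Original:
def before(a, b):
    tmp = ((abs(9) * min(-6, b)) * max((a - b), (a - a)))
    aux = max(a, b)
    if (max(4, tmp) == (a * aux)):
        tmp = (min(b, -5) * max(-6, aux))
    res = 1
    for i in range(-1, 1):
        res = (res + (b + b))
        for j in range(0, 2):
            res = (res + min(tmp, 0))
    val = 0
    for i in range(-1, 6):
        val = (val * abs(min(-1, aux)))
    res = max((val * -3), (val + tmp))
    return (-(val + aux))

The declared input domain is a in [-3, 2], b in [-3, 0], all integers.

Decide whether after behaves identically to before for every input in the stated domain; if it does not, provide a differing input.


Although statement counts differ, and local variable names differ, 24/24 inputs agree.
verdict: equivalent


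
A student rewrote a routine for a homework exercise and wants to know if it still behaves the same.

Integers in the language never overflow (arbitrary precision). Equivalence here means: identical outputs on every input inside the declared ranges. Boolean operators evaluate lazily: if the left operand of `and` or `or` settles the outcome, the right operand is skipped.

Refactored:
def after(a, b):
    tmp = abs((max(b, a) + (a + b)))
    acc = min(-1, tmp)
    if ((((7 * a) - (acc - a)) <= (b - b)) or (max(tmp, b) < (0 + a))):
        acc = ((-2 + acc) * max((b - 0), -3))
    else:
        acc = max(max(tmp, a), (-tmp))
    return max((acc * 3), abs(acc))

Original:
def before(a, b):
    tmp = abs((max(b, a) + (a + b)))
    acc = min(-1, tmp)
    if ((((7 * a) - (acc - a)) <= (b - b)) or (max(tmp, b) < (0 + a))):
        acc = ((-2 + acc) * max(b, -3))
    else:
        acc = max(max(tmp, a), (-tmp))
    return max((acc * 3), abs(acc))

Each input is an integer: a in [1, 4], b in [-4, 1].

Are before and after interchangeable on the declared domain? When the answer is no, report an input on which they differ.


This is a faithful refactor — arithmetic usage differs; and constant usage differs, but the computed results match everywhere.
Tracing a=3, b=1: before: tmp := 7 | acc := -1 | ((((7 * a) - (acc - a)) <= (b - b)) or (max(tmp, b) < (0 + a))): false | acc := 7 | result 21 | after: tmp := 7 | acc := -1 | ((((7 * a) - (acc - a)) <= (b - b)) or (max(tmp, b) < (0 + a))): false | acc := 7 | result 21 — matching result 21.
Every one of the 24 inputs gives matching results.
verdict: equivalent


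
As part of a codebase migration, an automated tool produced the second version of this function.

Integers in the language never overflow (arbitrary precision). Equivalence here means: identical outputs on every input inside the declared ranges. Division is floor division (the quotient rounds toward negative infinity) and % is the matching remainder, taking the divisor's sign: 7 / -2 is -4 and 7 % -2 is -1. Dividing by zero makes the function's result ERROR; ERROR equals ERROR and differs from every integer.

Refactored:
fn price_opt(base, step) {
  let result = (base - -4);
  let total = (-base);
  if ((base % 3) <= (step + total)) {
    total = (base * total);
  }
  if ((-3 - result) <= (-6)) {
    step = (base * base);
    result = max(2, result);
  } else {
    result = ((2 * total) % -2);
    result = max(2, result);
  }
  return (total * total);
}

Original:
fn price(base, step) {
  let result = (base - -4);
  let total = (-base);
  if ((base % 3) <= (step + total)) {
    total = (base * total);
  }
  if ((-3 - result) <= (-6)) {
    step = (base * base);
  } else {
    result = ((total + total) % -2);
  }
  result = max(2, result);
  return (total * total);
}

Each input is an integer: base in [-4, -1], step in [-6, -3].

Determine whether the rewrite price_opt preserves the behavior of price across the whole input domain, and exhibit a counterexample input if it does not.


Reading the diff, among the changes: constant usage differs; arithmetic usage differs; statement counts differ; min/max/abs usage differs.
Tracing base=-1, step=-5: price: result = 3; total = 1; ((base % 3) <= (step + total)) -> false; ((-3 - result) <= (-6)) -> true; step = 1; result = 3; return 1 | price_opt: result = 3; total = 1; ((base % 3) <= (step + total)) -> false; ((-3 - result) <= (-6)) -> true; step = 1; result = 3; return 1 — matching result 1.
Every one of the 16 inputs gives matching results.
verdict: equivalent


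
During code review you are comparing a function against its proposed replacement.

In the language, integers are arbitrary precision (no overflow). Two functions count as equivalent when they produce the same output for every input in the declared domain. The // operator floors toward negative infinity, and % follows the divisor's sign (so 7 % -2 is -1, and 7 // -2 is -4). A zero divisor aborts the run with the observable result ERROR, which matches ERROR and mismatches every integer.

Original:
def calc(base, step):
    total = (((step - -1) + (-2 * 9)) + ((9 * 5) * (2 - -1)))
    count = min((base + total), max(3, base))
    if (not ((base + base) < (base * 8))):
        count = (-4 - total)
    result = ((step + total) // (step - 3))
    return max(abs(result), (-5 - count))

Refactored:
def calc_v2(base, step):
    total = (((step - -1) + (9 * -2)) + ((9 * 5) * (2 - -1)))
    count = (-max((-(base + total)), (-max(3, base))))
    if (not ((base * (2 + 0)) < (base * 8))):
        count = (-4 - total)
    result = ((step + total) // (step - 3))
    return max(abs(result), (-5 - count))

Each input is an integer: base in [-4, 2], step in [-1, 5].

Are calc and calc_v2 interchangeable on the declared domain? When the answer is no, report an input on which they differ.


The two are interchangeable: arithmetic usage differs; also constant usage differs; also min/max/abs usage differs, and every declared input agrees.
Tracing base=-3, step=3: calc: total=121, then count=3, then (not ((base + base) < (base * 8))) is true, then count=-125, then a zero divisor aborts: ERROR | calc_v2: total=121, then count=3, then (not ((base * (2 + 0)) < (base * 8))) is true, then count=-125, then a zero divisor aborts: ERROR — matching result ERROR.
Across all 49 domain points the two functions coincide.
verdict: equivalent


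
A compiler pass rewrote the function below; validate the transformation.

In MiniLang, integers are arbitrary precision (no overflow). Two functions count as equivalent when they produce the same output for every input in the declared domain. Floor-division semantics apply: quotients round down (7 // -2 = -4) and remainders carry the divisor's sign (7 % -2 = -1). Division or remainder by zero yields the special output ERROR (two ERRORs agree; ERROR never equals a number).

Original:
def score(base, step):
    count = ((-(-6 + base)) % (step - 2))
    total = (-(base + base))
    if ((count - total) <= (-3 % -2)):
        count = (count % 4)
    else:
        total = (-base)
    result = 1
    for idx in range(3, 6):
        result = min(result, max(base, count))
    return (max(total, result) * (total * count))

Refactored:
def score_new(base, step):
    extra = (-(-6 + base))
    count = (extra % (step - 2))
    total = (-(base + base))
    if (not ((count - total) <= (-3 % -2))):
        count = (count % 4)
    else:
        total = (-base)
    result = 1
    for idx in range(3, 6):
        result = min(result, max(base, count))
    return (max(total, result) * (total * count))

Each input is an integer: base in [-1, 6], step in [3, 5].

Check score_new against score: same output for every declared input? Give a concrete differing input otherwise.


Consider the input base=-1, step=4.
score: count = 1; total = 2; ((count - total) <= (-3 % -2)) -> true; count = 1; result = 1; [idx=3]; result = 1; [idx=4]; result = 1; [idx=5]; result = 1; return 4
score_new: extra = 7; count = 1; total = 2; (not ((count - total) <= (-3 % -2))) -> false; total = 1; result = 1; [idx=3]; result = 1; [idx=4]; result = 1; [idx=5]; result = 1; return 1
4 != 1, so the rewrite changes behavior.
verdict: not equivalent; witness: base=-1, step=4


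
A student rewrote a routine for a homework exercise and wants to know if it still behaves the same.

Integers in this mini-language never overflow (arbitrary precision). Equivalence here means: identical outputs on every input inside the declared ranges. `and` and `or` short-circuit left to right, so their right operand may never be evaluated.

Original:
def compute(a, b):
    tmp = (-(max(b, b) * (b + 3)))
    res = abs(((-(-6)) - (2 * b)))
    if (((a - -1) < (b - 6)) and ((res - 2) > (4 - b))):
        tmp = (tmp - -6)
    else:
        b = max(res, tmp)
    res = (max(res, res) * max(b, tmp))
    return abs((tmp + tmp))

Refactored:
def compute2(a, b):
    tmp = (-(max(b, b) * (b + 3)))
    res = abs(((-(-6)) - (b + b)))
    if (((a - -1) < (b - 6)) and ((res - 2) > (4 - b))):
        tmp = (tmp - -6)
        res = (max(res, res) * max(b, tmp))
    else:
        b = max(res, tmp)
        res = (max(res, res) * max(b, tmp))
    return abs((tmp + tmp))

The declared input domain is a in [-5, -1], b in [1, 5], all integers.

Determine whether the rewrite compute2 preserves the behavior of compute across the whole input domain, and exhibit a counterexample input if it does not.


Although statement counts differ; also arithmetic usage differs; also constant usage differs; also min/max/abs usage differs, 25/25 inputs agree.
verdict: equivalent
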